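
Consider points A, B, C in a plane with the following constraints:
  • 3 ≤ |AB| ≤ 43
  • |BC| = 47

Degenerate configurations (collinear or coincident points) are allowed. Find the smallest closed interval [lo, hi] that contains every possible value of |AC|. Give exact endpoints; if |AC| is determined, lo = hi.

|AC| ∈ [4, 90]  (≈ [4.0000, 90.0000])

|AB| ∈ [3, 43]
|BC| ∈ {47}
|AC| ∈ [4, 90]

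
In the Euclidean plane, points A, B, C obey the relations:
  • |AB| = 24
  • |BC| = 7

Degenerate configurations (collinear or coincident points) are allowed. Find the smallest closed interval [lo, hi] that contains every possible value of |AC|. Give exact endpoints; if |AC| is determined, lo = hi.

|AB| ∈ {24}
|BC| ∈ {7}
|AC| ∈ [17, 31]

|AC| ∈ [17, 31]  (≈ [17.0000, 31.0000])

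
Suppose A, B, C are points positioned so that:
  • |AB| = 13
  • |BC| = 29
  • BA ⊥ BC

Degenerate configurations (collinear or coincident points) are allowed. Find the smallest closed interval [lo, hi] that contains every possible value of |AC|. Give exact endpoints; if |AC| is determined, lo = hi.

|AB| ∈ {13}
|BC| ∈ {29}
|AC| ∈ {√(1010)}

|AC| = √(1010)  (≈ 31.7805)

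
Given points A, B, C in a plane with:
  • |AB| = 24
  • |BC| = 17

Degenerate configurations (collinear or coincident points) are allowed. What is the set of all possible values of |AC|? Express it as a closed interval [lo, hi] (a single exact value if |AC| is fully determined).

|AB| ∈ {24}
|BC| ∈ {17}
|AC| ∈ [7, 41]

|AC| ∈ [7, 41]  (≈ [7.0000, 41.0000])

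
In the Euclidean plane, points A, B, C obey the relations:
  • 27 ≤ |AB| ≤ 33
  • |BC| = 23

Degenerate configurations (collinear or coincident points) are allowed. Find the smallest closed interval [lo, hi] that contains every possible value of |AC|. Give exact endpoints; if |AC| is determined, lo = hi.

|AC| ∈ [4, 56]  (≈ [4.0000, 56.0000])

|AB| ∈ [27, 33]
|BC| ∈ {23}
|AC| ∈ [4, 56]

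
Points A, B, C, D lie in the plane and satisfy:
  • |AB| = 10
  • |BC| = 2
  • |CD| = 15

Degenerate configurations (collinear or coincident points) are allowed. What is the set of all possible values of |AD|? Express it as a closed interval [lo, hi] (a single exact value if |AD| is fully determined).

|AD| ∈ [3, 27]  (≈ [3.0000, 27.0000])

|AB| ∈ {10}
|BC| ∈ {2}
|CD| ∈ {15}
|AC| ∈ [8, 12]
|BD| ∈ [13, 17]
|AD| ∈ [3, 27]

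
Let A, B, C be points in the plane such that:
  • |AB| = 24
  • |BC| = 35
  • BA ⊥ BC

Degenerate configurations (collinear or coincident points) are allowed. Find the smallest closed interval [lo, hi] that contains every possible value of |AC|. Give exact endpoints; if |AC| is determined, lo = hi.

|AB| ∈ {24}
|BC| ∈ {35}
|AC| ∈ {√(1801)}

|AC| = √(1801)  (≈ 42.4382)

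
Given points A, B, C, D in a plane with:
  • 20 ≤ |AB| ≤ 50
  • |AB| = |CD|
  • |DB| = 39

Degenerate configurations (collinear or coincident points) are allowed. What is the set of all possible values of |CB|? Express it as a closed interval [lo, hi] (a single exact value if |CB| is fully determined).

|CB| ∈ [0, 89]  (≈ [0.0000, 89.0000])

|AB| ∈ [20, 50]
|BD| ∈ {39}
|CD| ∈ [20, 50]
|AD| ∈ [0, 89]
|BC| ∈ [0, 89]
|AC| ∈ [0, 139]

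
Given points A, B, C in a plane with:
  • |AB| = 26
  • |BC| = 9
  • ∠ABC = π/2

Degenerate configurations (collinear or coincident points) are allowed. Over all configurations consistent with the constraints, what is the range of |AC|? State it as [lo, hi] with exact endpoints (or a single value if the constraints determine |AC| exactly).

|AB| ∈ {26}
|BC| ∈ {9}
|AC| ∈ {√(757)}

|AC| = √(757)  (≈ 27.5136)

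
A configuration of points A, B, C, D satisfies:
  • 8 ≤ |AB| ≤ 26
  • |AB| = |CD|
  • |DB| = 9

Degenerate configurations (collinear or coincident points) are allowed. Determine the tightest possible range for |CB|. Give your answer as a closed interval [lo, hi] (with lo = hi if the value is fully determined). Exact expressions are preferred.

|AB| ∈ [8, 26]
|BD| ∈ {9}
|CD| ∈ [8, 26]
|AD| ∈ [0, 35]
|BC| ∈ [0, 35]
|AC| ∈ [0, 61]

|CB| ∈ [0, 35]  (≈ [0.0000, 35.0000])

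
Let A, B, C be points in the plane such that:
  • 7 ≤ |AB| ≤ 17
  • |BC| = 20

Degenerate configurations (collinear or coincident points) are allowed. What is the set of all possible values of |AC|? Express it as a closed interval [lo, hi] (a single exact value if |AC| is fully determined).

|AB| ∈ [7, 17]
|BC| ∈ {20}
|AC| ∈ [3, 37]

|AC| ∈ [3, 37]  (≈ [3.0000, 37.0000])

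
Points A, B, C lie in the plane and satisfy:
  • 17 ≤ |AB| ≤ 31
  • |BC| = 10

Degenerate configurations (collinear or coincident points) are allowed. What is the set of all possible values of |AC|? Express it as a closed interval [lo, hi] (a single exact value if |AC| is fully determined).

|AB| ∈ [17, 31]
|BC| ∈ {10}
|AC| ∈ [7, 41]

|AC| ∈ [7, 41]  (≈ [7.0000, 41.0000])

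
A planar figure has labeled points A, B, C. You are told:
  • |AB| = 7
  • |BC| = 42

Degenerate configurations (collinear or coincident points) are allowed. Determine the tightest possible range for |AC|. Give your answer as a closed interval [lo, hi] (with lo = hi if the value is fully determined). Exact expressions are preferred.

|AB| ∈ {7}
|BC| ∈ {42}
|AC| ∈ [35, 49]

|AC| ∈ [35, 49]  (≈ [35.0000, 49.0000])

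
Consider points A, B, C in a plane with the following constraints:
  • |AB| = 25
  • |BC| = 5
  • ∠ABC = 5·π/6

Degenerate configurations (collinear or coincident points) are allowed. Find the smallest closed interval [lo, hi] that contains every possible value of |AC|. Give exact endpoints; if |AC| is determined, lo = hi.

|AB| ∈ {25}
|BC| ∈ {5}
|AC| ∈ {5·√(5·√(3) + 26)}

|AC| = 5·√(5·√(3) + 26)  (≈ 29.4365)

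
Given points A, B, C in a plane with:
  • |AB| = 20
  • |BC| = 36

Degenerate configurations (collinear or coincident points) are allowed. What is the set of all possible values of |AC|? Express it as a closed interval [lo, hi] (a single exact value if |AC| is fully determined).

|AC| ∈ [16, 56]  (≈ [16.0000, 56.0000])

|AB| ∈ {20}
|BC| ∈ {36}
|AC| ∈ [16, 56]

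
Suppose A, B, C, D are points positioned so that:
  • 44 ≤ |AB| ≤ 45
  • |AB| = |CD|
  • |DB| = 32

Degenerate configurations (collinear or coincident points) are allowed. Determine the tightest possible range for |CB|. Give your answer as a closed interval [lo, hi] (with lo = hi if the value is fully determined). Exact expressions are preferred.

|CB| ∈ [12, 77]  (≈ [12.0000, 77.0000])

|AB| ∈ [44, 45]
|BD| ∈ {32}
|CD| ∈ [44, 45]
|AD| ∈ [12, 77]
|BC| ∈ [12, 77]
|AC| ∈ [0, 122]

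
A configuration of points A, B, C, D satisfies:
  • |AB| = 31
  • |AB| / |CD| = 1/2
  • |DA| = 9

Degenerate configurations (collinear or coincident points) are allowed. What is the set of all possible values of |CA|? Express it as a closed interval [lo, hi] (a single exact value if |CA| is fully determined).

|CA| ∈ [53, 71]  (≈ [53.0000, 71.0000])

|AB| ∈ {31}
|AD| ∈ {9}
|CD| ∈ {62}
|BD| ∈ [22, 40]
|AC| ∈ [53, 71]
|BC| ∈ [22, 102]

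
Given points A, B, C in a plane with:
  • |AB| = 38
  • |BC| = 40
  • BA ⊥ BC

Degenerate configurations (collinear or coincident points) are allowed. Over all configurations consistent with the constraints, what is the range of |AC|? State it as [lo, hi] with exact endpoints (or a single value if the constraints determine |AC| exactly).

|AB| ∈ {38}
|BC| ∈ {40}
|AC| ∈ {2·√(761)}

|AC| = 2·√(761)  (≈ 55.1725)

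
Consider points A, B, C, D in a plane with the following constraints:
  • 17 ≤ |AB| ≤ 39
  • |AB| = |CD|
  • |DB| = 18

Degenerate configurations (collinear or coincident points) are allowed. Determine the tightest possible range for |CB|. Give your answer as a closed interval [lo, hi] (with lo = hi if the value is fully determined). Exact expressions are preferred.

|CB| ∈ [0, 57]  (≈ [0.0000, 57.0000])

|AB| ∈ [17, 39]
|BD| ∈ {18}
|CD| ∈ [17, 39]
|AD| ∈ [0, 57]
|BC| ∈ [0, 57]
|AC| ∈ [0, 96]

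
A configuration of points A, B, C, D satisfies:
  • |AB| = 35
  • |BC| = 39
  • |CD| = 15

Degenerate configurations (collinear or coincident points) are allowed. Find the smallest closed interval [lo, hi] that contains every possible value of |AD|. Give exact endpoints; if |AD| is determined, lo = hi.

|AD| ∈ [0, 89]  (≈ [0.0000, 89.0000])

|AB| ∈ {35}
|BC| ∈ {39}
|CD| ∈ {15}
|AC| ∈ [4, 74]
|BD| ∈ [24, 54]
|AD| ∈ [0, 89]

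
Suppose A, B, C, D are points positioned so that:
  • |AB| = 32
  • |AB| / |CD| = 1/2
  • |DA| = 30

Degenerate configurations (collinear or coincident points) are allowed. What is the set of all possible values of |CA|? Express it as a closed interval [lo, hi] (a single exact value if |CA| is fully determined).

|CA| ∈ [34, 94]  (≈ [34.0000, 94.0000])

|AB| ∈ {32}
|AD| ∈ {30}
|CD| ∈ {64}
|BD| ∈ [2, 62]
|AC| ∈ [34, 94]
|BC| ∈ [2, 126]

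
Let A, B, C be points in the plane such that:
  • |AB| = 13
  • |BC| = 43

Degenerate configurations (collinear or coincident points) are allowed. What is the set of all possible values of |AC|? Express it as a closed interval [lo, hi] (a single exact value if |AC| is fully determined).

|AC| ∈ [30, 56]  (≈ [30.0000, 56.0000])

|AB| ∈ {13}
|BC| ∈ {43}
|AC| ∈ [30, 56]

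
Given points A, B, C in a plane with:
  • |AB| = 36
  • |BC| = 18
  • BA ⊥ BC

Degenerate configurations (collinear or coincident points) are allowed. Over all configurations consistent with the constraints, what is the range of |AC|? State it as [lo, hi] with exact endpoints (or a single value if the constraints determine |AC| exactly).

|AB| ∈ {36}
|BC| ∈ {18}
|AC| ∈ {18·√(5)}

|AC| = 18·√(5)  (≈ 40.2492)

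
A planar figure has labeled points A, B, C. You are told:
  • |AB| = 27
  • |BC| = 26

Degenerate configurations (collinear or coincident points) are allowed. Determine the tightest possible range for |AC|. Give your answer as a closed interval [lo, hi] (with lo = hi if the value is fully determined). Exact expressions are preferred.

|AB| ∈ {27}
|BC| ∈ {26}
|AC| ∈ [1, 53]

|AC| ∈ [1, 53]  (≈ [1.0000, 53.0000])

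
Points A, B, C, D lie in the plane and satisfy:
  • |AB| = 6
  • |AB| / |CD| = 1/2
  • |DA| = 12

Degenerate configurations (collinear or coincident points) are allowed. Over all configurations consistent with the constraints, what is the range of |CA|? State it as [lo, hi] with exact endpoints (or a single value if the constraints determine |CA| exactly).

|AB| ∈ {6}
|AD| ∈ {12}
|CD| ∈ {12}
|BD| ∈ [6, 18]
|AC| ∈ [0, 24]
|BC| ∈ [0, 30]

|CA| ∈ [0, 24]  (≈ [0.0000, 24.0000])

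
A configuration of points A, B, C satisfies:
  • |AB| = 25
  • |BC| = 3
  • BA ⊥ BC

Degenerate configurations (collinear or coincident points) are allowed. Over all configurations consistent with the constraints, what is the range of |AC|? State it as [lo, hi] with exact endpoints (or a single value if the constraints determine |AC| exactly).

|AC| = √(634)  (≈ 25.1794)

|AB| ∈ {25}
|BC| ∈ {3}
|AC| ∈ {√(634)}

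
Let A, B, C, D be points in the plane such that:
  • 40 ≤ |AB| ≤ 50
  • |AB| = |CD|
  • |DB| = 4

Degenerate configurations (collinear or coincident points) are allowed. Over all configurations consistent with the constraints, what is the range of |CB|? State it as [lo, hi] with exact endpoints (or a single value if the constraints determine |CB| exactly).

|CB| ∈ [36, 54]  (≈ [36.0000, 54.0000])

|AB| ∈ [40, 50]
|BD| ∈ {4}
|CD| ∈ [40, 50]
|AD| ∈ [36, 54]
|BC| ∈ [36, 54]
|AC| ∈ [0, 104]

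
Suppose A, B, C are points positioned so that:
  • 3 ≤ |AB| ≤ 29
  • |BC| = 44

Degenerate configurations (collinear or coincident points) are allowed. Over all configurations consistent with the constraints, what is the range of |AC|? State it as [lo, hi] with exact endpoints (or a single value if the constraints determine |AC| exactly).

|AC| ∈ [15, 73]  (≈ [15.0000, 73.0000])

|AB| ∈ [3, 29]
|BC| ∈ {44}
|AC| ∈ [15, 73]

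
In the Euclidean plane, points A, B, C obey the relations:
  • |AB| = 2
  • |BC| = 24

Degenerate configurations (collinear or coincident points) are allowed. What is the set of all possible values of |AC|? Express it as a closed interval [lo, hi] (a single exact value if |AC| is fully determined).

|AC| ∈ [22, 26]  (≈ [22.0000, 26.0000])

|AB| ∈ {2}
|BC| ∈ {24}
|AC| ∈ [22, 26]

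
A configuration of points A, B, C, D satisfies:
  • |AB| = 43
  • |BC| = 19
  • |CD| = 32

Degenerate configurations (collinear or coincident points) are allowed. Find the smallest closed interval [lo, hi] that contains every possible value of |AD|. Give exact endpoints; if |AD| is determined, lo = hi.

|AB| ∈ {43}
|BC| ∈ {19}
|CD| ∈ {32}
|AC| ∈ [24, 62]
|BD| ∈ [13, 51]
|AD| ∈ [0, 94]

|AD| ∈ [0, 94]  (≈ [0.0000, 94.0000])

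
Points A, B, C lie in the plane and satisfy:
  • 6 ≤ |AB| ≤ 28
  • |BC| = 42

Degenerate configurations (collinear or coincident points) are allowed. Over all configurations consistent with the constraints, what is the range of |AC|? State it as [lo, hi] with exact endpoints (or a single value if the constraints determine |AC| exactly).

|AC| ∈ [14, 70]  (≈ [14.0000, 70.0000])

|AB| ∈ [6, 28]
|BC| ∈ {42}
|AC| ∈ [14, 70]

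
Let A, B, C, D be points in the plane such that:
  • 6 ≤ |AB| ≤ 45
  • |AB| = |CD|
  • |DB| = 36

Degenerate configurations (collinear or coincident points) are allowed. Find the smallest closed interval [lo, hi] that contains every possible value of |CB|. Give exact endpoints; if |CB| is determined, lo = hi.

|CB| ∈ [0, 81]  (≈ [0.0000, 81.0000])

|AB| ∈ [6, 45]
|BD| ∈ {36}
|CD| ∈ [6, 45]
|AD| ∈ [0, 81]
|BC| ∈ [0, 81]
|AC| ∈ [0, 126]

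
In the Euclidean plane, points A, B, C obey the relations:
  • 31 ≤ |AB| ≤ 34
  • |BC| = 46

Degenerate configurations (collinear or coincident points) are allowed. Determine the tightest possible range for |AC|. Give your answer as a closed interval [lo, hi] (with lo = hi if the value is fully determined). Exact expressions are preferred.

|AC| ∈ [12, 80]  (≈ [12.0000, 80.0000])

|AB| ∈ [31, 34]
|BC| ∈ {46}
|AC| ∈ [12, 80]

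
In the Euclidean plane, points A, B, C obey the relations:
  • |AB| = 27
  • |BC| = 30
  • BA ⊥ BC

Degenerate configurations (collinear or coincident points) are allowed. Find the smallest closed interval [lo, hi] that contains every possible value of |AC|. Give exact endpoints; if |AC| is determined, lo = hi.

|AB| ∈ {27}
|BC| ∈ {30}
|AC| ∈ {3·√(181)}

|AC| = 3·√(181)  (≈ 40.3609)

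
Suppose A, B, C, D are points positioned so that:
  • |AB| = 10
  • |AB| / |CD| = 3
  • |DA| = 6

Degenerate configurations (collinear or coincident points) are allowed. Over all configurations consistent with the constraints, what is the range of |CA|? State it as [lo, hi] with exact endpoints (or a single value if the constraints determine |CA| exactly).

|CA| ∈ [8/3, 28/3]  (≈ [2.6667, 9.3333])

|AB| ∈ {10}
|AD| ∈ {6}
|CD| ∈ {10/3}
|BD| ∈ [4, 16]
|AC| ∈ [8/3, 28/3]
|BC| ∈ [2/3, 58/3]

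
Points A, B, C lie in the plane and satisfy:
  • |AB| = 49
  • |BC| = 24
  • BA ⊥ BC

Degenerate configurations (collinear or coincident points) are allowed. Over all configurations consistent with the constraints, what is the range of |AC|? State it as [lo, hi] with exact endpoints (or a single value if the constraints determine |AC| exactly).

|AC| = √(2977)  (≈ 54.5619)

|AB| ∈ {49}
|BC| ∈ {24}
|AC| ∈ {√(2977)}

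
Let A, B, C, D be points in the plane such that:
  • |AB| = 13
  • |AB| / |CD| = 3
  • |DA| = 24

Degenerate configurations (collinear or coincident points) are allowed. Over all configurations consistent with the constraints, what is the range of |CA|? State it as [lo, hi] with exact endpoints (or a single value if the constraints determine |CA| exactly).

|CA| ∈ [59/3, 85/3]  (≈ [19.6667, 28.3333])

|AB| ∈ {13}
|AD| ∈ {24}
|CD| ∈ {13/3}
|BD| ∈ [11, 37]
|AC| ∈ [59/3, 85/3]
|BC| ∈ [20/3, 124/3]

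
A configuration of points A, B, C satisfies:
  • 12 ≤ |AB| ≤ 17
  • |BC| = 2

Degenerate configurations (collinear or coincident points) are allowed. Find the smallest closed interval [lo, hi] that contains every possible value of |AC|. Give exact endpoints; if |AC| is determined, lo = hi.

|AB| ∈ [12, 17]
|BC| ∈ {2}
|AC| ∈ [10, 19]

|AC| ∈ [10, 19]  (≈ [10.0000, 19.0000])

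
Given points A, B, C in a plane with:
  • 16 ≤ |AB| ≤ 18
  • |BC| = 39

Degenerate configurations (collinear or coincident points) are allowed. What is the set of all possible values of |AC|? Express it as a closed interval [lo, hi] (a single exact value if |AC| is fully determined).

|AC| ∈ [21, 57]  (≈ [21.0000, 57.0000])

|AB| ∈ [16, 18]
|BC| ∈ {39}
|AC| ∈ [21, 57]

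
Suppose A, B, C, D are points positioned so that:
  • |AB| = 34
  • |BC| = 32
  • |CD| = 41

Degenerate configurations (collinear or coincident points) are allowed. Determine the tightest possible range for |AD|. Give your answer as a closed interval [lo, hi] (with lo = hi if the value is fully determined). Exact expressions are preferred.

|AB| ∈ {34}
|BC| ∈ {32}
|CD| ∈ {41}
|AC| ∈ [2, 66]
|BD| ∈ [9, 73]
|AD| ∈ [0, 107]

|AD| ∈ [0, 107]  (≈ [0.0000, 107.0000])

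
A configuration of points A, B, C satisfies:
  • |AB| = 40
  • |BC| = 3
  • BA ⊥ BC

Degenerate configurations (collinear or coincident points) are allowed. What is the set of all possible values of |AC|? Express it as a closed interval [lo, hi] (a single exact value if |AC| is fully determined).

|AB| ∈ {40}
|BC| ∈ {3}
|AC| ∈ {√(1609)}

|AC| = √(1609)  (≈ 40.1123)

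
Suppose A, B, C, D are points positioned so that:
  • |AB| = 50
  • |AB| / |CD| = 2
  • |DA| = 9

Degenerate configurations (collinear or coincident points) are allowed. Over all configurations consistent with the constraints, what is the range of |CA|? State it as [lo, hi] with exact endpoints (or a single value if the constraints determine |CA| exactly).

|AB| ∈ {50}
|AD| ∈ {9}
|CD| ∈ {25}
|BD| ∈ [41, 59]
|AC| ∈ [16, 34]
|BC| ∈ [16, 84]

|CA| ∈ [16, 34]  (≈ [16.0000, 34.0000])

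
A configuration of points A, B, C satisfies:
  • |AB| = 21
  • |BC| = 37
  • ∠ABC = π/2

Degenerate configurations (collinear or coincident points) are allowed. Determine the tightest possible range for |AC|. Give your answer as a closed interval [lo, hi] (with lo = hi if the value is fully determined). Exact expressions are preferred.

|AC| = √(1810)  (≈ 42.5441)

|AB| ∈ {21}
|BC| ∈ {37}
|AC| ∈ {√(1810)}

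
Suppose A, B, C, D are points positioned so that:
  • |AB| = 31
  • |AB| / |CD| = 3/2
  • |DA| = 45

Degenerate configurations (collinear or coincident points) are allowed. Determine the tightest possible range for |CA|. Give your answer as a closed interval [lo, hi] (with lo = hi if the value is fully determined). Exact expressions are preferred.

|AB| ∈ {31}
|AD| ∈ {45}
|CD| ∈ {62/3}
|BD| ∈ [14, 76]
|AC| ∈ [73/3, 197/3]
|BC| ∈ [0, 290/3]

|CA| ∈ [73/3, 197/3]  (≈ [24.3333, 65.6667])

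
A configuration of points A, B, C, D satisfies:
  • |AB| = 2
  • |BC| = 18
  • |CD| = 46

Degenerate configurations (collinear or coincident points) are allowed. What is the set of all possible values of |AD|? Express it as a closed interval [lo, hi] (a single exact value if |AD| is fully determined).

|AB| ∈ {2}
|BC| ∈ {18}
|CD| ∈ {46}
|AC| ∈ [16, 20]
|BD| ∈ [28, 64]
|AD| ∈ [26, 66]

|AD| ∈ [26, 66]  (≈ [26.0000, 66.0000])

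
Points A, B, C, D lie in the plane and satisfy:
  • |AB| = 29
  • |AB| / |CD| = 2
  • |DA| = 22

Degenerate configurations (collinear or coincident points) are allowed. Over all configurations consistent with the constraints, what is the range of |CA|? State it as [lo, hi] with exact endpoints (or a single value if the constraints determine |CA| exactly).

|CA| ∈ [15/2, 73/2]  (≈ [7.5000, 36.5000])

|AB| ∈ {29}
|AD| ∈ {22}
|CD| ∈ {29/2}
|BD| ∈ [7, 51]
|AC| ∈ [15/2, 73/2]
|BC| ∈ [0, 131/2]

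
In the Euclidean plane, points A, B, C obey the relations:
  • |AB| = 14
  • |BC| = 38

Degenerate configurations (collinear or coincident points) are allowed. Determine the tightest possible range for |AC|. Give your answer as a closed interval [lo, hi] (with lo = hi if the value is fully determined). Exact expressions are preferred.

|AB| ∈ {14}
|BC| ∈ {38}
|AC| ∈ [24, 52]

|AC| ∈ [24, 52]  (≈ [24.0000, 52.0000])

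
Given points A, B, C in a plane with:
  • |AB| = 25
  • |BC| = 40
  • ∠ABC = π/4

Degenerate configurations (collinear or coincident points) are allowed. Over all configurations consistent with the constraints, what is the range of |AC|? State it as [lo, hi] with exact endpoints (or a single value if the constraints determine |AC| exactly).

|AC| = 5·√(89 - 40·√(2))  (≈ 28.4743)

|AB| ∈ {25}
|BC| ∈ {40}
|AC| ∈ {5·√(89 - 40·√(2))}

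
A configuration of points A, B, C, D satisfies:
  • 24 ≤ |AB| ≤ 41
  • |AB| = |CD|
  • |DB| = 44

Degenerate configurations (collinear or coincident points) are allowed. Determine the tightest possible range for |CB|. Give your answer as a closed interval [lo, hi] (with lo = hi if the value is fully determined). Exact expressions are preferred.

|AB| ∈ [24, 41]
|BD| ∈ {44}
|CD| ∈ [24, 41]
|AD| ∈ [3, 85]
|BC| ∈ [3, 85]
|AC| ∈ [0, 126]

|CB| ∈ [3, 85]  (≈ [3.0000, 85.0000])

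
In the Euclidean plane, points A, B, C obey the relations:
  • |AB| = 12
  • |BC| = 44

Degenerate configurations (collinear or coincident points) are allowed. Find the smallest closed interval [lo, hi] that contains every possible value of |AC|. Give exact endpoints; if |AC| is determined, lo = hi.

|AB| ∈ {12}
|BC| ∈ {44}
|AC| ∈ [32, 56]

|AC| ∈ [32, 56]  (≈ [32.0000, 56.0000])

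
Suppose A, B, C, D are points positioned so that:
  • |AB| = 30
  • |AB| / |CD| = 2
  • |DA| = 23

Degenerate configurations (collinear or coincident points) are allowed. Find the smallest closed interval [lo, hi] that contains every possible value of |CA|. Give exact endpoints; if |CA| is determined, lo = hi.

|CA| ∈ [8, 38]  (≈ [8.0000, 38.0000])

|AB| ∈ {30}
|AD| ∈ {23}
|CD| ∈ {15}
|BD| ∈ [7, 53]
|AC| ∈ [8, 38]
|BC| ∈ [0, 68]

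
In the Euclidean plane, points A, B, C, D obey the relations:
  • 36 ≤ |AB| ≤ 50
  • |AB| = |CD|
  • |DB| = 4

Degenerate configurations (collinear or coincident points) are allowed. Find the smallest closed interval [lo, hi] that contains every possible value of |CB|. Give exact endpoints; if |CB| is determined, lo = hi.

|CB| ∈ [32, 54]  (≈ [32.0000, 54.0000])

|AB| ∈ [36, 50]
|BD| ∈ {4}
|CD| ∈ [36, 50]
|AD| ∈ [32, 54]
|BC| ∈ [32, 54]
|AC| ∈ [0, 104]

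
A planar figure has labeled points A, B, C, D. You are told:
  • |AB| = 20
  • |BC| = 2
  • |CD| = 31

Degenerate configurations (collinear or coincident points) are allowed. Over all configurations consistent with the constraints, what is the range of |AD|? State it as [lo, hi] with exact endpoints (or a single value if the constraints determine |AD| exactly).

|AD| ∈ [9, 53]  (≈ [9.0000, 53.0000])

|AB| ∈ {20}
|BC| ∈ {2}
|CD| ∈ {31}
|AC| ∈ [18, 22]
|BD| ∈ [29, 33]
|AD| ∈ [9, 53]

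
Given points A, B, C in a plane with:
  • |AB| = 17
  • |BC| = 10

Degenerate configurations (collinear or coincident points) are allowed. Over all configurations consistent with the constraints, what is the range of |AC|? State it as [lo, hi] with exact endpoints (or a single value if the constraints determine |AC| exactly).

|AC| ∈ [7, 27]  (≈ [7.0000, 27.0000])

|AB| ∈ {17}
|BC| ∈ {10}
|AC| ∈ [7, 27]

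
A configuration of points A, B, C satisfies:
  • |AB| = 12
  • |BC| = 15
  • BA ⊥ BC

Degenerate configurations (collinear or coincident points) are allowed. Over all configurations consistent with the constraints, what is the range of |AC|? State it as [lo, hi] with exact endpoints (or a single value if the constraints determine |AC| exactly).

|AB| ∈ {12}
|BC| ∈ {15}
|AC| ∈ {3·√(41)}

|AC| = 3·√(41)  (≈ 19.2094)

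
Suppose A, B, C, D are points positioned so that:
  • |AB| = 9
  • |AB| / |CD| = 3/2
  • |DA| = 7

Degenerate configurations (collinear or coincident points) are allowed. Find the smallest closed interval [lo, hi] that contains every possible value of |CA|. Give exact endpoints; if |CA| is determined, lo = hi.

|AB| ∈ {9}
|AD| ∈ {7}
|CD| ∈ {6}
|BD| ∈ [2, 16]
|AC| ∈ [1, 13]
|BC| ∈ [0, 22]

|CA| ∈ [1, 13]  (≈ [1.0000, 13.0000])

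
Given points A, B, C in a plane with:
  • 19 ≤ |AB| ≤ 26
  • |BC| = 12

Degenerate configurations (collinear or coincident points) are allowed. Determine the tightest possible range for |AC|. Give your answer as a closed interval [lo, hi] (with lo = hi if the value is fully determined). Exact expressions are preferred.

|AC| ∈ [7, 38]  (≈ [7.0000, 38.0000])

|AB| ∈ [19, 26]
|BC| ∈ {12}
|AC| ∈ [7, 38]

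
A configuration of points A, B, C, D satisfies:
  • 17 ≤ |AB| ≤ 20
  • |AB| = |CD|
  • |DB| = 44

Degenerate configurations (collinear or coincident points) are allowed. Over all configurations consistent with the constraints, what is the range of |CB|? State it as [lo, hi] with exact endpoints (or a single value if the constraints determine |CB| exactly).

|AB| ∈ [17, 20]
|BD| ∈ {44}
|CD| ∈ [17, 20]
|AD| ∈ [24, 64]
|BC| ∈ [24, 64]
|AC| ∈ [4, 84]

|CB| ∈ [24, 64]  (≈ [24.0000, 64.0000])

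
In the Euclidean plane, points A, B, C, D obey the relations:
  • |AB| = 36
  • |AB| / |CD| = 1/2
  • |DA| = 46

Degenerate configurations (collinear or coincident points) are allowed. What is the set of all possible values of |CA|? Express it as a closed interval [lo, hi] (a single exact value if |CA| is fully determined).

|CA| ∈ [26, 118]  (≈ [26.0000, 118.0000])

|AB| ∈ {36}
|AD| ∈ {46}
|CD| ∈ {72}
|BD| ∈ [10, 82]
|AC| ∈ [26, 118]
|BC| ∈ [0, 154]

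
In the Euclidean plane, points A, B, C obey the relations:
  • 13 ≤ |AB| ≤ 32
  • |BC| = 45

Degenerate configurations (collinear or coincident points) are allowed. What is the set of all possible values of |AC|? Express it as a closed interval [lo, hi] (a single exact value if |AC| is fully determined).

|AC| ∈ [13, 77]  (≈ [13.0000, 77.0000])

|AB| ∈ [13, 32]
|BC| ∈ {45}
|AC| ∈ [13, 77]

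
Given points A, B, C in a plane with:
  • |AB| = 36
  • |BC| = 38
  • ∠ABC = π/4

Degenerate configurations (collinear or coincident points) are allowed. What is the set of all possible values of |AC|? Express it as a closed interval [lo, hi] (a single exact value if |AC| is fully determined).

|AC| = 2·√(685 - 342·√(2))  (≈ 28.3788)

|AB| ∈ {36}
|BC| ∈ {38}
|AC| ∈ {2·√(685 - 342·√(2))}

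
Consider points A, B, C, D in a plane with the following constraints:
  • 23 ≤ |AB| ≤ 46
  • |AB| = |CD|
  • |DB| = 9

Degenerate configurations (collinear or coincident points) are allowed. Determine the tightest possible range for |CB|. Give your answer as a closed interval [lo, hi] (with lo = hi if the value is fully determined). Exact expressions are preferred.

|CB| ∈ [14, 55]  (≈ [14.0000, 55.0000])

|AB| ∈ [23, 46]
|BD| ∈ {9}
|CD| ∈ [23, 46]
|AD| ∈ [14, 55]
|BC| ∈ [14, 55]
|AC| ∈ [0, 101]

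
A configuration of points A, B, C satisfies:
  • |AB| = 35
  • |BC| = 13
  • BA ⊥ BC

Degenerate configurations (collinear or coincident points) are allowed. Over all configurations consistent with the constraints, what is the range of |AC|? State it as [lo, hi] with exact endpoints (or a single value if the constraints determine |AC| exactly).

|AC| = √(1394)  (≈ 37.3363)

|AB| ∈ {35}
|BC| ∈ {13}
|AC| ∈ {√(1394)}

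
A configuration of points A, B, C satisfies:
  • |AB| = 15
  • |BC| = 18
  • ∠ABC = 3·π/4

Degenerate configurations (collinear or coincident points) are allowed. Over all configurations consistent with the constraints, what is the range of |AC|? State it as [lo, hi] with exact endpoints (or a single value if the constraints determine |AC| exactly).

|AC| = 3·√(30·√(2) + 61)  (≈ 30.5096)

|AB| ∈ {15}
|BC| ∈ {18}
|AC| ∈ {3·√(30·√(2) + 61)}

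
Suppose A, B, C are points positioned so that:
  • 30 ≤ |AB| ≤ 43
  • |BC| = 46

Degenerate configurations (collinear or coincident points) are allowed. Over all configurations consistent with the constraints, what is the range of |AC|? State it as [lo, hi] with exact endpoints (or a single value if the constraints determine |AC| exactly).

|AB| ∈ [30, 43]
|BC| ∈ {46}
|AC| ∈ [3, 89]

|AC| ∈ [3, 89]  (≈ [3.0000, 89.0000])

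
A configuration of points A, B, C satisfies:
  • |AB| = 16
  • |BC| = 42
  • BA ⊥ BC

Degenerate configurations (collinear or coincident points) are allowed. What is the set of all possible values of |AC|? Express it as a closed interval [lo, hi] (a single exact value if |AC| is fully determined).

|AC| = 2·√(505)  (≈ 44.9444)

|AB| ∈ {16}
|BC| ∈ {42}
|AC| ∈ {2·√(505)}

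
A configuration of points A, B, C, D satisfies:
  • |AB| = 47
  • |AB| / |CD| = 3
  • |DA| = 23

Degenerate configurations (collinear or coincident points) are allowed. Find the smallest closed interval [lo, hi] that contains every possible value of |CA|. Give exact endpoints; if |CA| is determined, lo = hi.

|CA| ∈ [22/3, 116/3]  (≈ [7.3333, 38.6667])

|AB| ∈ {47}
|AD| ∈ {23}
|CD| ∈ {47/3}
|BD| ∈ [24, 70]
|AC| ∈ [22/3, 116/3]
|BC| ∈ [25/3, 257/3]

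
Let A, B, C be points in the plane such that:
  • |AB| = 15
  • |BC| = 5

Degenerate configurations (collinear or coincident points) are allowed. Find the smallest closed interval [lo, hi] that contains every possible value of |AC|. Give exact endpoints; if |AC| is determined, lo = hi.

|AB| ∈ {15}
|BC| ∈ {5}
|AC| ∈ [10, 20]

|AC| ∈ [10, 20]  (≈ [10.0000, 20.0000])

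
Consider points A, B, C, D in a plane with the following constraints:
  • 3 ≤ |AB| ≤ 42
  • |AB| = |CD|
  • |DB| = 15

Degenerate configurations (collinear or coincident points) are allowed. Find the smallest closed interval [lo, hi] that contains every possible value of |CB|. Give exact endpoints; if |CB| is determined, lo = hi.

|CB| ∈ [0, 57]  (≈ [0.0000, 57.0000])

|AB| ∈ [3, 42]
|BD| ∈ {15}
|CD| ∈ [3, 42]
|AD| ∈ [0, 57]
|BC| ∈ [0, 57]
|AC| ∈ [0, 99]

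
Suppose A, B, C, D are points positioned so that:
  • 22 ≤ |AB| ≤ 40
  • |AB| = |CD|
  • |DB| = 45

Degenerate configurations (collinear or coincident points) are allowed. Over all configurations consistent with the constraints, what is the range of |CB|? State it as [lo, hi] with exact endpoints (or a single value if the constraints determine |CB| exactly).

|AB| ∈ [22, 40]
|BD| ∈ {45}
|CD| ∈ [22, 40]
|AD| ∈ [5, 85]
|BC| ∈ [5, 85]
|AC| ∈ [0, 125]

|CB| ∈ [5, 85]  (≈ [5.0000, 85.0000])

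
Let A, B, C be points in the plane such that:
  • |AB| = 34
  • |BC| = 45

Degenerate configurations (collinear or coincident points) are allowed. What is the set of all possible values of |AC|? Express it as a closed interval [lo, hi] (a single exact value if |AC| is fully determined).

|AC| ∈ [11, 79]  (≈ [11.0000, 79.0000])

|AB| ∈ {34}
|BC| ∈ {45}
|AC| ∈ [11, 79]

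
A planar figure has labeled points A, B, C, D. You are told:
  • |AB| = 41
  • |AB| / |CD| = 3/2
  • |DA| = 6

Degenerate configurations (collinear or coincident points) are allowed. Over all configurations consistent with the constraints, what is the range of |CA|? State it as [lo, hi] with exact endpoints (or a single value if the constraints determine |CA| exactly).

|AB| ∈ {41}
|AD| ∈ {6}
|CD| ∈ {82/3}
|BD| ∈ [35, 47]
|AC| ∈ [64/3, 100/3]
|BC| ∈ [23/3, 223/3]

|CA| ∈ [64/3, 100/3]  (≈ [21.3333, 33.3333])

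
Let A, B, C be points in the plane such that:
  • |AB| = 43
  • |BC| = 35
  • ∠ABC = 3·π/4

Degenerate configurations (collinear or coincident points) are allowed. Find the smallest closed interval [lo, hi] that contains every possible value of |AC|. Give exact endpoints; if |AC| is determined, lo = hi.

|AB| ∈ {43}
|BC| ∈ {35}
|AC| ∈ {√(1505·√(2) + 3074)}

|AC| = √(1505·√(2) + 3074)  (≈ 72.1276)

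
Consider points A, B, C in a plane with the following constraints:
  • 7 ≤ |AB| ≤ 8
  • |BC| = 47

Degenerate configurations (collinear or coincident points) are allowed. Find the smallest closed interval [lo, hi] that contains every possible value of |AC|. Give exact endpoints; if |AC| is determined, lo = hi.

|AB| ∈ [7, 8]
|BC| ∈ {47}
|AC| ∈ [39, 55]

|AC| ∈ [39, 55]  (≈ [39.0000, 55.0000])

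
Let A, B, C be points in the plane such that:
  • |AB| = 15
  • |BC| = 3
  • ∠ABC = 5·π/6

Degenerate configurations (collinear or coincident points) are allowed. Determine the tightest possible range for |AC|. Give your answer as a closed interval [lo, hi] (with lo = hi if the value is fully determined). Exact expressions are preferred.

|AB| ∈ {15}
|BC| ∈ {3}
|AC| ∈ {3·√(5·√(3) + 26)}

|AC| = 3·√(5·√(3) + 26)  (≈ 17.6619)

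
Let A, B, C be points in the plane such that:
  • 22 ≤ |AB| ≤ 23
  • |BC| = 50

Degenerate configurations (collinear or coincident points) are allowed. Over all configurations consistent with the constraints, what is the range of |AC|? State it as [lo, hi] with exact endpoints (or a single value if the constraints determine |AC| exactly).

|AC| ∈ [27, 73]  (≈ [27.0000, 73.0000])

|AB| ∈ [22, 23]
|BC| ∈ {50}
|AC| ∈ [27, 73]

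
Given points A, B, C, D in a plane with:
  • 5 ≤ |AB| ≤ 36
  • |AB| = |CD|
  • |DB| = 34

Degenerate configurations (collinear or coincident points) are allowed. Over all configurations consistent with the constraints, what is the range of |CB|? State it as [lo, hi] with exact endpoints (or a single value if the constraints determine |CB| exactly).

|CB| ∈ [0, 70]  (≈ [0.0000, 70.0000])

|AB| ∈ [5, 36]
|BD| ∈ {34}
|CD| ∈ [5, 36]
|AD| ∈ [0, 70]
|BC| ∈ [0, 70]
|AC| ∈ [0, 106]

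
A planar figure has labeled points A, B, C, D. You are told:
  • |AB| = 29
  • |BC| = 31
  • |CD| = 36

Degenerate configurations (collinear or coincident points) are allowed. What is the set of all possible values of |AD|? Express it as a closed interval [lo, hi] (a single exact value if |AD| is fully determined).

|AD| ∈ [0, 96]  (≈ [0.0000, 96.0000])

|AB| ∈ {29}
|BC| ∈ {31}
|CD| ∈ {36}
|AC| ∈ [2, 60]
|BD| ∈ [5, 67]
|AD| ∈ [0, 96]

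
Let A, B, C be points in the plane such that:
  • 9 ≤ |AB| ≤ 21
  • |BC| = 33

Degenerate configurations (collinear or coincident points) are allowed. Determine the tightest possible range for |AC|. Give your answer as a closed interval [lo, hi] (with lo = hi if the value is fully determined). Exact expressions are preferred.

|AC| ∈ [12, 54]  (≈ [12.0000, 54.0000])

|AB| ∈ [9, 21]
|BC| ∈ {33}
|AC| ∈ [12, 54]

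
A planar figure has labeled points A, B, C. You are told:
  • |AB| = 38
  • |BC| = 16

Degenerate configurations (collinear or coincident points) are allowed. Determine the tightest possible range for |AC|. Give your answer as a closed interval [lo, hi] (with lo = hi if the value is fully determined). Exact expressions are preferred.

|AC| ∈ [22, 54]  (≈ [22.0000, 54.0000])

|AB| ∈ {38}
|BC| ∈ {16}
|AC| ∈ [22, 54]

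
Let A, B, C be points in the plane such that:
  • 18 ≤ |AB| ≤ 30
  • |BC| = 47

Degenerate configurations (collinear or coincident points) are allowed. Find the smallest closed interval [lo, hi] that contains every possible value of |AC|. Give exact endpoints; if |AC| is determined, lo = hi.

|AB| ∈ [18, 30]
|BC| ∈ {47}
|AC| ∈ [17, 77]

|AC| ∈ [17, 77]  (≈ [17.0000, 77.0000])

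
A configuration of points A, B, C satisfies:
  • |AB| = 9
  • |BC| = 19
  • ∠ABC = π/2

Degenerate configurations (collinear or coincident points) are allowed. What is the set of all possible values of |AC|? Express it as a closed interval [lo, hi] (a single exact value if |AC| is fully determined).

|AB| ∈ {9}
|BC| ∈ {19}
|AC| ∈ {√(442)}

|AC| = √(442)  (≈ 21.0238)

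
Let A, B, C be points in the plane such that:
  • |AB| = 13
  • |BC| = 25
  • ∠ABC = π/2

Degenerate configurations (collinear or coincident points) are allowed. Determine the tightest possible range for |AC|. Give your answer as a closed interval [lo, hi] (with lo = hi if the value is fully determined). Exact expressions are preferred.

|AC| = √(794)  (≈ 28.1780)

|AB| ∈ {13}
|BC| ∈ {25}
|AC| ∈ {√(794)}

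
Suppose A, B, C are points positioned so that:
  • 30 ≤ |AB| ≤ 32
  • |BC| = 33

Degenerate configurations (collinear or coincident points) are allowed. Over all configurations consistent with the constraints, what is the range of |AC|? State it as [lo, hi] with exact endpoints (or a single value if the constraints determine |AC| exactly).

|AC| ∈ [1, 65]  (≈ [1.0000, 65.0000])

|AB| ∈ [30, 32]
|BC| ∈ {33}
|AC| ∈ [1, 65]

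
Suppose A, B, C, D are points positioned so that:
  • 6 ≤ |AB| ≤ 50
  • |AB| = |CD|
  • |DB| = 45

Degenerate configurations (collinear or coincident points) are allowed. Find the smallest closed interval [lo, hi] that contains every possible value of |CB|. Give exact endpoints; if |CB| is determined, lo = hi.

|AB| ∈ [6, 50]
|BD| ∈ {45}
|CD| ∈ [6, 50]
|AD| ∈ [0, 95]
|BC| ∈ [0, 95]
|AC| ∈ [0, 145]

|CB| ∈ [0, 95]  (≈ [0.0000, 95.0000])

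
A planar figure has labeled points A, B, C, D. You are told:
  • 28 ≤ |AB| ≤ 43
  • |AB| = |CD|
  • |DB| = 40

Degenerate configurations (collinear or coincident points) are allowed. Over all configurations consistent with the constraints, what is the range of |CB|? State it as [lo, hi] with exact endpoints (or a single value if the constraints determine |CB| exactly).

|CB| ∈ [0, 83]  (≈ [0.0000, 83.0000])

|AB| ∈ [28, 43]
|BD| ∈ {40}
|CD| ∈ [28, 43]
|AD| ∈ [0, 83]
|BC| ∈ [0, 83]
|AC| ∈ [0, 126]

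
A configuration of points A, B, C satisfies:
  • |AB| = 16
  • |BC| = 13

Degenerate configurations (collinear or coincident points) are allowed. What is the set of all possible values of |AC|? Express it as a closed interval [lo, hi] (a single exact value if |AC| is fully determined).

|AB| ∈ {16}
|BC| ∈ {13}
|AC| ∈ [3, 29]

|AC| ∈ [3, 29]  (≈ [3.0000, 29.0000])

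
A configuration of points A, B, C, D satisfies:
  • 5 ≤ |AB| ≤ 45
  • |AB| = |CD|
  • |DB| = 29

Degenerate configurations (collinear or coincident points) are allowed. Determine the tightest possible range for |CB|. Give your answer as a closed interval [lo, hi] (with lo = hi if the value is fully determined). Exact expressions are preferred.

|AB| ∈ [5, 45]
|BD| ∈ {29}
|CD| ∈ [5, 45]
|AD| ∈ [0, 74]
|BC| ∈ [0, 74]
|AC| ∈ [0, 119]

|CB| ∈ [0, 74]  (≈ [0.0000, 74.0000])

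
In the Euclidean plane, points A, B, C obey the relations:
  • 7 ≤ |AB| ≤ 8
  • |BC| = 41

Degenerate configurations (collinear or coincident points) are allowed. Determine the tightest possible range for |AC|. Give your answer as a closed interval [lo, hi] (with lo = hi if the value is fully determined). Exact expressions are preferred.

|AC| ∈ [33, 49]  (≈ [33.0000, 49.0000])

|AB| ∈ [7, 8]
|BC| ∈ {41}
|AC| ∈ [33, 49]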